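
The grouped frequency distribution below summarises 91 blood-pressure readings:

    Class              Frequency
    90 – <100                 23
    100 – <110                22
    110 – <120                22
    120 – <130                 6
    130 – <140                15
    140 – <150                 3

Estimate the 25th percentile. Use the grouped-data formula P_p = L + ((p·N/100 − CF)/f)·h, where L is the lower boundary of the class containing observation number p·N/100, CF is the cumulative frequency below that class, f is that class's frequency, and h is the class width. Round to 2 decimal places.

N = 91; target position k = 25/100 · 91 = 22.75.
Cumulative frequencies: 23, 45, 67, 73, 88, 91.
Observation 22.75 falls in the class 90 – <100.
L = 90, CF = 0, f = 23, h = 10.
P25 = 90 + ((22.75 − 0)/23)·10 = 90 + 9.8913 = 99.8913.

99.89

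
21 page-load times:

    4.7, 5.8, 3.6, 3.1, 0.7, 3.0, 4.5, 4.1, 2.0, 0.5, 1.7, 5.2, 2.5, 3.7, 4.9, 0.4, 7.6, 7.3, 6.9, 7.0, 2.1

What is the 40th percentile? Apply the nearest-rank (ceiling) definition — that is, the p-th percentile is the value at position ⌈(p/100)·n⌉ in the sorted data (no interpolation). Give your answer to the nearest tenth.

3.1

Sorted: 0.4, 0.5, 0.7, 1.7, 2.0, 2.1, 2.5, 3.0, 3.1, 3.6, 3.7, 4.1, 4.5, 4.7, 4.9, 5.2, 5.8, 6.9, 7.0, 7.3, 7.6.
n = 21.
Position = ⌈40/100 · 21⌉ = ⌈8.4⌉ = 9.
The value at rank 9 is 3.1.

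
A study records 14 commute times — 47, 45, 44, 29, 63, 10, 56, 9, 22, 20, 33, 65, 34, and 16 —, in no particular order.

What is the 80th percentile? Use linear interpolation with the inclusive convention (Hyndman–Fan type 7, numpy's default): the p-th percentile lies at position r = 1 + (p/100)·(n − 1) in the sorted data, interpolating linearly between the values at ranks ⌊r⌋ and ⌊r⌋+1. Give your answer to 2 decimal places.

50.60

Sorted: 9, 10, 16, 20, 22, 29, 33, 34, 44, 45, 47, 56, 63, 65.
n = 14.
r = 1 + (80/100)·(14 − 1) = 1 + 10.4 = 11.4.
Rank 11 is 47 and rank 12 is 56.
Interpolate: 47 + 0.4·(56 − 47) = 47 + 0.4·9 = 50.6.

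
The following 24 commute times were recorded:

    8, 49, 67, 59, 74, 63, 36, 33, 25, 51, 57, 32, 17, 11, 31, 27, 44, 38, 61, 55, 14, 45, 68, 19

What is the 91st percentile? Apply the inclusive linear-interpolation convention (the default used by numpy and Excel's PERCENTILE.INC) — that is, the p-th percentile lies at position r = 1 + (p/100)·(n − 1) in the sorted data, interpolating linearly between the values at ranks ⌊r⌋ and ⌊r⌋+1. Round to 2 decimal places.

Sorted: 8, 11, 14, 17, 19, 25, 27, 31, 32, 33, 36, 38, 44, 45, 49, 51, 55, 57, 59, 61, 63, 67, 68, 74.
n = 24.
r = 1 + (91/100)·(24 − 1) = 1 + 20.93 = 21.93.
Rank 21 is 63 and rank 22 is 67.
Interpolate: 63 + 0.93·(67 − 63) = 63 + 0.93·4 = 66.72.

66.72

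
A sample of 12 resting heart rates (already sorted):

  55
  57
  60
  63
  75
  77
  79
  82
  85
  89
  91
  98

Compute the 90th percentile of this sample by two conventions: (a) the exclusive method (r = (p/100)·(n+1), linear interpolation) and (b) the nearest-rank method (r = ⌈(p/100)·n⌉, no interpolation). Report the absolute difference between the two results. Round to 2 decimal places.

n = 12.
(a) r = 11.7; between ranks 11 (91) and 12 (98): 95.9.
(b) the nearest-rank method: rank 11 → 91.
|95.9 − 91| = 4.9.

4.90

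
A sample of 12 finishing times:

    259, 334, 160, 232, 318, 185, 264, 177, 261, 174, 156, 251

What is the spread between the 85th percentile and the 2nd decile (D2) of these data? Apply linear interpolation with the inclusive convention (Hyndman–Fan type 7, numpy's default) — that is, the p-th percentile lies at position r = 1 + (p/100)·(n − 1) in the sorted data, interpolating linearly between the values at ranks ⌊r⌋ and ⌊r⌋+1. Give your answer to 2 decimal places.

Sorted: 156, 160, 174, 177, 185, 232, 251, 259, 261, 264, 318, 334.
n = 12.
P20: r = 3.2; ranks 3–4 are 174, 177; interpolating gives 174.6.
P85: r = 10.35; ranks 10–11 are 264, 318; interpolating gives 282.9.
Difference: 282.9 − 174.6 = 108.3.

108.30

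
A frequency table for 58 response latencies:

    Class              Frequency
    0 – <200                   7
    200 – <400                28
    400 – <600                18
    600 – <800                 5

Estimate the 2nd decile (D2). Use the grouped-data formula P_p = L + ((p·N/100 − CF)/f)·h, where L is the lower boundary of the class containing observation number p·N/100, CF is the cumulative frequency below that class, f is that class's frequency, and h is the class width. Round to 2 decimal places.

N = 58; target position k = 20/100 · 58 = 11.6.
Cumulative frequencies: 7, 35, 53, 58.
Observation 11.6 falls in the class 200 – <400.
L = 200, CF = 7, f = 28, h = 200.
P20 = 200 + ((11.6 − 7)/28)·200 = 200 + 32.8571 = 232.857.

232.86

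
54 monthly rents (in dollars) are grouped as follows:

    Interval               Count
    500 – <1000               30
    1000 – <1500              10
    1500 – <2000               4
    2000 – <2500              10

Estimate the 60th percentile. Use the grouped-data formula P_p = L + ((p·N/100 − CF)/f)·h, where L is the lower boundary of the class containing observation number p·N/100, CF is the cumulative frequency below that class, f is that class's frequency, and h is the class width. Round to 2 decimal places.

N = 54; target position k = 60/100 · 54 = 32.4.
Cumulative frequencies: 30, 40, 44, 54.
Observation 32.4 falls in the class 1000 – <1500.
L = 1000, CF = 30, f = 10, h = 500.
P60 = 1000 + ((32.4 − 30)/10)·500 = 1000 + 120 = 1120.

1120.00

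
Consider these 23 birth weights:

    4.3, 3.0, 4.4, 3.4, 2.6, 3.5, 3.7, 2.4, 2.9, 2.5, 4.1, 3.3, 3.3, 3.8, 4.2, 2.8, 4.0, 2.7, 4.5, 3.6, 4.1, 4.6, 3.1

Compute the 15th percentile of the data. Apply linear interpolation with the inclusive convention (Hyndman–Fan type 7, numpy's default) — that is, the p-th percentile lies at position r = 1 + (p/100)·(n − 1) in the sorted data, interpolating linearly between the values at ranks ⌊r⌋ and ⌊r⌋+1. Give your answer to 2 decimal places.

Sorted: 2.4, 2.5, 2.6, 2.7, 2.8, 2.9, 3.0, 3.1, 3.3, 3.3, 3.4, 3.5, 3.6, 3.7, 3.8, 4.0, 4.1, 4.1, 4.2, 4.3, 4.4, 4.5, 4.6.
n = 23.
r = 1 + (15/100)·(23 − 1) = 1 + 3.3 = 4.3.
Rank 4 is 2.7 and rank 5 is 2.8.
Interpolate: 2.7 + 0.3·(2.8 − 2.7) = 2.7 + 0.3·0.1 = 2.73.

2.73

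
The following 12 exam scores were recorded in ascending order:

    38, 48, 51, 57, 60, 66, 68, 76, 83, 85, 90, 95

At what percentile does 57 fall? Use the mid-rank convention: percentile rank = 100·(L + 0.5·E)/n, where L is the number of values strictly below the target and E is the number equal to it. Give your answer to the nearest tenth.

Count below 57: L = 3; count equal: E = 1; n = 12.
Percentile rank = 100·(3 + 0.5·1)/12 = 100·3.5/12 = 29.17.

29.2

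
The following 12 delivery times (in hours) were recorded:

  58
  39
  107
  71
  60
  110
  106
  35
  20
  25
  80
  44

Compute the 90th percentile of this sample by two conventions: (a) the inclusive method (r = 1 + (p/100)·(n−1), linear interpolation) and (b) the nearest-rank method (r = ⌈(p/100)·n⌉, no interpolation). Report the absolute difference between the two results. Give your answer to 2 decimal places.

0.10

Sorted: 20, 25, 35, 39, 44, 58, 60, 71, 80, 106, 107, 110.
n = 12.
(a) r = 10.9; between ranks 10 (106) and 11 (107): 106.9.
(b) the nearest-rank method: rank 11 → 107.
|106.9 − 107| = 0.1.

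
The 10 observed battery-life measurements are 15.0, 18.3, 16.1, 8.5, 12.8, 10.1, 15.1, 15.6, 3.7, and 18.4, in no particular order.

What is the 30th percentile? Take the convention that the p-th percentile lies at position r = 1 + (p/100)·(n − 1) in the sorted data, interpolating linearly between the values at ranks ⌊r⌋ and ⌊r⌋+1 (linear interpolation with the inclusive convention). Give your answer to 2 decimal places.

Sorted: 3.7, 8.5, 10.1, 12.8, 15.0, 15.1, 15.6, 16.1, 18.3, 18.4.
n = 10.
r = 1 + (30/100)·(10 − 1) = 1 + 2.7 = 3.7.
Rank 3 is 10.1 and rank 4 is 12.8.
Interpolate: 10.1 + 0.7·(12.8 − 10.1) = 10.1 + 0.7·2.7 = 11.99.

11.99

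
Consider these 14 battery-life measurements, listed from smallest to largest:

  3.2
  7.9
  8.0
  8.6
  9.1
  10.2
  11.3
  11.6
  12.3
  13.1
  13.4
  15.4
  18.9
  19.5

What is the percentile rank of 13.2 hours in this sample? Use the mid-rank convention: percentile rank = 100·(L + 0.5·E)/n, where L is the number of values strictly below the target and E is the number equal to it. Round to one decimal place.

71.4

Count below 13.2: L = 10; count equal: E = 0; n = 14.
Percentile rank = 100·(10 + 0.5·0)/14 = 100·10/14 = 71.43.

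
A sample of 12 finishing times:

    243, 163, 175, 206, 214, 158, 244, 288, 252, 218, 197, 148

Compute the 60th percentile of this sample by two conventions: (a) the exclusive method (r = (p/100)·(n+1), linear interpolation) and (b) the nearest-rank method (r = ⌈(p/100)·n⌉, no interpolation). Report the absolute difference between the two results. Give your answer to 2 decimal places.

0.80

Sorted: 148, 158, 163, 175, 197, 206, 214, 218, 243, 244, 252, 288.
n = 12.
(a) r = 7.8; between ranks 7 (214) and 8 (218): 217.2.
(b) the nearest-rank method: rank 8 → 218.
|217.2 − 218| = 0.8.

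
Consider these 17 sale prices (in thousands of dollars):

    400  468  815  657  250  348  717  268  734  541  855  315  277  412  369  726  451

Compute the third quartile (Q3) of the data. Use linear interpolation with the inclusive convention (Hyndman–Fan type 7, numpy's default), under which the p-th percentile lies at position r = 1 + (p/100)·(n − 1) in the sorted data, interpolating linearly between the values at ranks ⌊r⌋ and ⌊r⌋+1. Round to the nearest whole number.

717

Sorted: 250, 268, 277, 315, 348, 369, 400, 412, 451, 468, 541, 657, 717, 726, 734, 815, 855.
n = 17.
r = 1 + (75/100)·(17 − 1) = 1 + 12 = 13.
r is an integer, so P75 is the value at rank 13: 717.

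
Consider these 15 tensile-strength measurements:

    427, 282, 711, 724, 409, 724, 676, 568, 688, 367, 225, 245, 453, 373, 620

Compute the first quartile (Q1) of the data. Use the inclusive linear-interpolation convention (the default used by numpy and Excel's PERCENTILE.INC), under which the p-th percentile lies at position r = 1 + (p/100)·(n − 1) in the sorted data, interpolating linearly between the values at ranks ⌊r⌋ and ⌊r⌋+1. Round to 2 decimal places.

Sorted: 225, 245, 282, 367, 373, 409, 427, 453, 568, 620, 676, 688, 711, 724, 724.
n = 15.
r = 1 + (25/100)·(15 − 1) = 1 + 3.5 = 4.5.
Rank 4 is 367 and rank 5 is 373.
Interpolate: 367 + 0.5·(373 − 367) = 367 + 0.5·6 = 370.

370.00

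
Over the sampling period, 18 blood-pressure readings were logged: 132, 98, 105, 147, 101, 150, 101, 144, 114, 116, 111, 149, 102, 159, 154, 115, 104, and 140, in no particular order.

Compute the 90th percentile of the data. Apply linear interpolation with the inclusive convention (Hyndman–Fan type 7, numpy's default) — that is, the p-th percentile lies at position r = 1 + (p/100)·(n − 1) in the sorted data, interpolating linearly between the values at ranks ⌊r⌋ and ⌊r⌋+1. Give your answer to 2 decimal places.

151.20

Sorted: 98, 101, 101, 102, 104, 105, 111, 114, 115, 116, 132, 140, 144, 147, 149, 150, 154, 159.
n = 18.
r = 1 + (90/100)·(18 − 1) = 1 + 15.3 = 16.3.
Rank 16 is 150 and rank 17 is 154.
Interpolate: 150 + 0.3·(154 − 150) = 150 + 0.3·4 = 151.2.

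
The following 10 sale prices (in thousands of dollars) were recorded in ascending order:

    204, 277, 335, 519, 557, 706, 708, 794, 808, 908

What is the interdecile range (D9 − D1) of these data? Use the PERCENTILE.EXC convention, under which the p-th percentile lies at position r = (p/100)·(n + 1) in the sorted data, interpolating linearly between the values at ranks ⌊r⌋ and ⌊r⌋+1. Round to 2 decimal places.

n = 10.
P10: r = 1.1; ranks 1–2 are 204, 277; interpolating gives 211.3.
P90: r = 9.9; ranks 9–10 are 808, 908; interpolating gives 898.
Difference: 898 − 211.3 = 686.7.

686.70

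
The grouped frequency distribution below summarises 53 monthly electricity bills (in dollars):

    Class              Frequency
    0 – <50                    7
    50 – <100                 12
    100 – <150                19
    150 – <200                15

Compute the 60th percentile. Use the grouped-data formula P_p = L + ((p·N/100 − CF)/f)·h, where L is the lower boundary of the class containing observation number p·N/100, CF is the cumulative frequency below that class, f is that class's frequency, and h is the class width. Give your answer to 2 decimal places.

N = 53; target position k = 60/100 · 53 = 31.8.
Cumulative frequencies: 7, 19, 38, 53.
Observation 31.8 falls in the class 100 – <150.
L = 100, CF = 19, f = 19, h = 50.
P60 = 100 + ((31.8 − 19)/19)·50 = 100 + 33.6842 = 133.684.

133.68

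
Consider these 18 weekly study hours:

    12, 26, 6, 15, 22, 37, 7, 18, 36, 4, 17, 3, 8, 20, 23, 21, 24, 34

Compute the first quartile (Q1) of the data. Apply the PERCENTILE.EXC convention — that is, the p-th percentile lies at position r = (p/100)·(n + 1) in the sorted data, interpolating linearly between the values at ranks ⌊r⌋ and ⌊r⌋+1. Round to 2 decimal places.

7.75

Sorted: 3, 4, 6, 7, 8, 12, 15, 17, 18, 20, 21, 22, 23, 24, 26, 34, 36, 37.
n = 18.
r = (25/100)·(18 + 1) = 4.75.
Rank 4 is 7 and rank 5 is 8.
Interpolate: 7 + 0.75·(8 − 7) = 7 + 0.75·1 = 7.75.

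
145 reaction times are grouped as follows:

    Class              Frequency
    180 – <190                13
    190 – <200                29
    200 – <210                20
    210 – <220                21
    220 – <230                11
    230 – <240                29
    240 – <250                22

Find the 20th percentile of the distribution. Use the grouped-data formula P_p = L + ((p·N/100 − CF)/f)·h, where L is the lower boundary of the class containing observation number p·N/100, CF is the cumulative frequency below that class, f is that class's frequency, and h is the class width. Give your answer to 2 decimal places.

N = 145; target position k = 20/100 · 145 = 29.
Cumulative frequencies: 13, 42, 62, 83, 94, 123, 145.
Observation 29 falls in the class 190 – <200.
L = 190, CF = 13, f = 29, h = 10.
P20 = 190 + ((29 − 13)/29)·10 = 190 + 5.51724 = 195.517.

195.52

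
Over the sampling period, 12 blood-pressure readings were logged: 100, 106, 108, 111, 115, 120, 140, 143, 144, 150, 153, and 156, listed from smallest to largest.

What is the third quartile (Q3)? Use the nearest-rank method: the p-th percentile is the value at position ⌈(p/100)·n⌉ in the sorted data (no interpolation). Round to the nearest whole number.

144

n = 12.
Position = ⌈75/100 · 12⌉ = ⌈9⌉ = 9.
The value at rank 9 is 144.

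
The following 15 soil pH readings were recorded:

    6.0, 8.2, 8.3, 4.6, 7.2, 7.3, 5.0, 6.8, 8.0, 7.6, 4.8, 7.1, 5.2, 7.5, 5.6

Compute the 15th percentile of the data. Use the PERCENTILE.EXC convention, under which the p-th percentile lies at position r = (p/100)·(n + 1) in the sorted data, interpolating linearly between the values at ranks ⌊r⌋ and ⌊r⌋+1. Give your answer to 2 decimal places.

Sorted: 4.6, 4.8, 5.0, 5.2, 5.6, 6.0, 6.8, 7.1, 7.2, 7.3, 7.5, 7.6, 8.0, 8.2, 8.3.
n = 15.
r = (15/100)·(15 + 1) = 2.4.
Rank 2 is 4.8 and rank 3 is 5.0.
Interpolate: 4.8 + 0.4·(5.0 − 4.8) = 4.8 + 0.4·0.2 = 4.88.

4.88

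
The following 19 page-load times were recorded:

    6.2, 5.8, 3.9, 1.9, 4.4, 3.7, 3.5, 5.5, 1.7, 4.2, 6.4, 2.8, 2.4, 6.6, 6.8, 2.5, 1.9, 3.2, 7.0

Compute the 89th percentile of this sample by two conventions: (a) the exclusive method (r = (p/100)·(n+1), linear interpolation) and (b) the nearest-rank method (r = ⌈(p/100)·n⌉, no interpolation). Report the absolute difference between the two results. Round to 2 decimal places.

Sorted: 1.7, 1.9, 1.9, 2.4, 2.5, 2.8, 3.2, 3.5, 3.7, 3.9, 4.2, 4.4, 5.5, 5.8, 6.2, 6.4, 6.6, 6.8, 7.0.
n = 19.
(a) r = 17.8; between ranks 17 (6.6) and 18 (6.8): 6.76.
(b) the nearest-rank method: rank 17 → 6.6.
|6.76 − 6.6| = 0.16.

0.16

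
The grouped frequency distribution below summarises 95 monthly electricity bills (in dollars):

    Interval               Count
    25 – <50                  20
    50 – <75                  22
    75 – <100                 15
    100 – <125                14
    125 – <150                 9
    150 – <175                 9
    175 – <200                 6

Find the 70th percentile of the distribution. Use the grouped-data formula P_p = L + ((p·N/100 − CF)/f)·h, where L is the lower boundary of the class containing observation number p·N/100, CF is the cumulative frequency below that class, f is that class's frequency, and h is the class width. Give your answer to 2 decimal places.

116.96

N = 95; target position k = 70/100 · 95 = 66.5.
Cumulative frequencies: 20, 42, 57, 71, 80, 89, 95.
Observation 66.5 falls in the class 100 – <125.
L = 100, CF = 57, f = 14, h = 25.
P70 = 100 + ((66.5 − 57)/14)·25 = 100 + 16.9643 = 116.964.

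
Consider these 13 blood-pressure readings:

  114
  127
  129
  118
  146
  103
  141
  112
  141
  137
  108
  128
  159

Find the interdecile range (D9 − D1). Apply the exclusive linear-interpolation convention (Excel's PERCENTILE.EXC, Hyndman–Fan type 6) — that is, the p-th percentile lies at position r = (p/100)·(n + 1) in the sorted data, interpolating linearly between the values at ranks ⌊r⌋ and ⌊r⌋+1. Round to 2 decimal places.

Sorted: 103, 108, 112, 114, 118, 127, 128, 129, 137, 141, 141, 146, 159.
n = 13.
P10: r = 1.4; ranks 1–2 are 103, 108; interpolating gives 105.
P90: r = 12.6; ranks 12–13 are 146, 159; interpolating gives 153.8.
Difference: 153.8 − 105 = 48.8.

48.80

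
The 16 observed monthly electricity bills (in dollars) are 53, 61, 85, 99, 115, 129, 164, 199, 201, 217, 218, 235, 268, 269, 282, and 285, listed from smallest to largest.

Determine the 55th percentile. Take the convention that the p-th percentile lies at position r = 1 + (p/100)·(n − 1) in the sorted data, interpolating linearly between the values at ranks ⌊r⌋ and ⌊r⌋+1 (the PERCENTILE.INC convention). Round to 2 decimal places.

205.00

n = 16.
r = 1 + (55/100)·(16 − 1) = 1 + 8.25 = 9.25.
Rank 9 is 201 and rank 10 is 217.
Interpolate: 201 + 0.25·(217 − 201) = 201 + 0.25·16 = 205.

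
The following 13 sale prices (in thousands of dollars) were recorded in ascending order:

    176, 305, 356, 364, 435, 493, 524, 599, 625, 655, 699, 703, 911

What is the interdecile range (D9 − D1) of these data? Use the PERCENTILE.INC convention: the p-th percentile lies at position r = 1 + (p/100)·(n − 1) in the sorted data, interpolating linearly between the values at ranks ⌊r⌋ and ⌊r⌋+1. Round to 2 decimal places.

n = 13.
P10: r = 2.2; ranks 2–3 are 305, 356; interpolating gives 315.2.
P90: r = 11.8; ranks 11–12 are 699, 703; interpolating gives 702.2.
Difference: 702.2 − 315.2 = 387.

387.00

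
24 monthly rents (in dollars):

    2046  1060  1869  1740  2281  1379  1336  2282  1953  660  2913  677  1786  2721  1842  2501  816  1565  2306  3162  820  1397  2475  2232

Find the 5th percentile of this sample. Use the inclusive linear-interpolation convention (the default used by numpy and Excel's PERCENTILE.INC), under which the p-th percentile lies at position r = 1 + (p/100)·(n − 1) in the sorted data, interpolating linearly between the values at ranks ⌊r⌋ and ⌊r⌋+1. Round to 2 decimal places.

697.85

Sorted: 660, 677, 816, 820, 1060, 1336, 1379, 1397, 1565, 1740, 1786, 1842, 1869, 1953, 2046, 2232, 2281, 2282, 2306, 2475, 2501, 2721, 2913, 3162.
n = 24.
r = 1 + (5/100)·(24 − 1) = 1 + 1.15 = 2.15.
Rank 2 is 677 and rank 3 is 816.
Interpolate: 677 + 0.15·(816 − 677) = 677 + 0.15·139 = 697.85.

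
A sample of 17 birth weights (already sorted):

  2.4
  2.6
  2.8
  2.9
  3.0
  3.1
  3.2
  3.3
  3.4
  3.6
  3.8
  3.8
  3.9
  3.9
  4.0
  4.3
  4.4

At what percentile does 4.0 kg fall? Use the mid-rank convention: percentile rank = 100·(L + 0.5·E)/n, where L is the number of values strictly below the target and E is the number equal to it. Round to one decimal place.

85.3

Count below 4.0: L = 14; count equal: E = 1; n = 17.
Percentile rank = 100·(14 + 0.5·1)/17 = 100·14.5/17 = 85.29.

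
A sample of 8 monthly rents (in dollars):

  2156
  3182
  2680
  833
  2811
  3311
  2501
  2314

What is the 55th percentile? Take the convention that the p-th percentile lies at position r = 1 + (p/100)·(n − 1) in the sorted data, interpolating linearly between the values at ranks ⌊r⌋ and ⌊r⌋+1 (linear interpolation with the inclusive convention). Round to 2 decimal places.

Sorted: 833, 2156, 2314, 2501, 2680, 2811, 3182, 3311.
n = 8.
r = 1 + (55/100)·(8 − 1) = 1 + 3.85 = 4.85.
Rank 4 is 2501 and rank 5 is 2680.
Interpolate: 2501 + 0.85·(2680 − 2501) = 2501 + 0.85·179 = 2653.15.

2653.15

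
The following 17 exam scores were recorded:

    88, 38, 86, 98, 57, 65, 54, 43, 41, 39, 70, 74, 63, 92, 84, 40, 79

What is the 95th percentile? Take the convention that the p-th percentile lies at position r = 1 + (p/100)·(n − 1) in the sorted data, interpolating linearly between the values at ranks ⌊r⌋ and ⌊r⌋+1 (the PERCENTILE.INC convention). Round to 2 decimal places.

93.20

Sorted: 38, 39, 40, 41, 43, 54, 57, 63, 65, 70, 74, 79, 84, 86, 88, 92, 98.
n = 17.
r = 1 + (95/100)·(17 − 1) = 1 + 15.2 = 16.2.
Rank 16 is 92 and rank 17 is 98.
Interpolate: 92 + 0.2·(98 − 92) = 92 + 0.2·6 = 93.2.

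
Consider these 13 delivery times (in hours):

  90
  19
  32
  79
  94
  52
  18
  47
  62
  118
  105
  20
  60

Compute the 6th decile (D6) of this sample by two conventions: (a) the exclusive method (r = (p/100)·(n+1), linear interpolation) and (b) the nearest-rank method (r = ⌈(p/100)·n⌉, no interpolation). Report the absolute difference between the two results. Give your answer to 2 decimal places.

6.80

Sorted: 18, 19, 20, 32, 47, 52, 60, 62, 79, 90, 94, 105, 118.
n = 13.
(a) r = 8.4; between ranks 8 (62) and 9 (79): 68.8.
(b) the nearest-rank method: rank 8 → 62.
|68.8 − 62| = 6.8.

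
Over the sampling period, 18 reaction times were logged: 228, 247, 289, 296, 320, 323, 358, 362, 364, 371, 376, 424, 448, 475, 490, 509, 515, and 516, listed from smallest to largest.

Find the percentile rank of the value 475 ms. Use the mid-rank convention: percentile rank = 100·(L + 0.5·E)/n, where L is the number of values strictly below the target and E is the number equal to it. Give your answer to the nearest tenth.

Count below 475: L = 13; count equal: E = 1; n = 18.
Percentile rank = 100·(13 + 0.5·1)/18 = 100·13.5/18 = 75.

75.0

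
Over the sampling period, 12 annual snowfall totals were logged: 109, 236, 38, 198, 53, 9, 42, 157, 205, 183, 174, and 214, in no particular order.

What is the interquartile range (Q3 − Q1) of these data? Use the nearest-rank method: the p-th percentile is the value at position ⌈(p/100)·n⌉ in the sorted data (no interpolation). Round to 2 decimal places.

Sorted: 9, 38, 42, 53, 109, 157, 174, 183, 198, 205, 214, 236.
n = 12.
P25: rank ⌈25/100·12⌉ = 3 → 42.
P75: rank ⌈75/100·12⌉ = 9 → 198.
Difference: 198 − 42 = 156.

156.00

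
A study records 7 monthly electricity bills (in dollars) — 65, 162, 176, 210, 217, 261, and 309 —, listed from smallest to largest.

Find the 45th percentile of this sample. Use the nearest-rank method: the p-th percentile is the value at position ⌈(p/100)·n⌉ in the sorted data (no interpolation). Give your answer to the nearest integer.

210

n = 7.
Position = ⌈45/100 · 7⌉ = ⌈3.15⌉ = 4.
The value at rank 4 is 210.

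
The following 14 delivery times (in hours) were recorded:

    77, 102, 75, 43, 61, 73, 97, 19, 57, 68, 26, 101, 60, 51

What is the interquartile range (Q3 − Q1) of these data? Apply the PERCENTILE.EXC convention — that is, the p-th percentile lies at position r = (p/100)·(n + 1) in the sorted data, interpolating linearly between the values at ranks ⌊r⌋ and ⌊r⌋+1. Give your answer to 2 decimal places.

Sorted: 19, 26, 43, 51, 57, 60, 61, 68, 73, 75, 77, 97, 101, 102.
n = 14.
P25: r = 3.75; ranks 3–4 are 43, 51; interpolating gives 49.
P75: r = 11.25; ranks 11–12 are 77, 97; interpolating gives 82.
Difference: 82 − 49 = 33.

33.00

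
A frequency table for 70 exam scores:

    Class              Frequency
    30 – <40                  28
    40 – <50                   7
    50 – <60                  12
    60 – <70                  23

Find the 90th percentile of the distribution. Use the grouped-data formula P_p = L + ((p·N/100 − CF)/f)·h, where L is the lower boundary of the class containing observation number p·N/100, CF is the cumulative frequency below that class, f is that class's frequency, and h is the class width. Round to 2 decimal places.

N = 70; target position k = 90/100 · 70 = 63.
Cumulative frequencies: 28, 35, 47, 70.
Observation 63 falls in the class 60 – <70.
L = 60, CF = 47, f = 23, h = 10.
P90 = 60 + ((63 − 47)/23)·10 = 60 + 6.95652 = 66.9565.

66.96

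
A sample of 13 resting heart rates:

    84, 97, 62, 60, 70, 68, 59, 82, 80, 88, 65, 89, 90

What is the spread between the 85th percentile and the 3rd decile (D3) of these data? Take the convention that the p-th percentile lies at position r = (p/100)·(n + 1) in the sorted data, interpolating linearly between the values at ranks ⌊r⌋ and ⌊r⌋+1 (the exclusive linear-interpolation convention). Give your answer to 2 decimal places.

Sorted: 59, 60, 62, 65, 68, 70, 80, 82, 84, 88, 89, 90, 97.
n = 13.
P30: r = 4.2; ranks 4–5 are 65, 68; interpolating gives 65.6.
P85: r = 11.9; ranks 11–12 are 89, 90; interpolating gives 89.9.
Difference: 89.9 − 65.6 = 24.3.

24.30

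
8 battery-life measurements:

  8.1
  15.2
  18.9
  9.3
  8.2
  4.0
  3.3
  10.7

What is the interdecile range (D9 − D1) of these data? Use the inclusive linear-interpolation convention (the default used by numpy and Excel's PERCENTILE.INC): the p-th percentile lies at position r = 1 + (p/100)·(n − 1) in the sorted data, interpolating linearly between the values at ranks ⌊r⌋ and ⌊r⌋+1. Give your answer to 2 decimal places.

12.52

Sorted: 3.3, 4.0, 8.1, 8.2, 9.3, 10.7, 15.2, 18.9.
n = 8.
P10: r = 1.7; ranks 1–2 are 3.3, 4.0; interpolating gives 3.79.
P90: r = 7.3; ranks 7–8 are 15.2, 18.9; interpolating gives 16.31.
Difference: 16.31 − 3.79 = 12.52.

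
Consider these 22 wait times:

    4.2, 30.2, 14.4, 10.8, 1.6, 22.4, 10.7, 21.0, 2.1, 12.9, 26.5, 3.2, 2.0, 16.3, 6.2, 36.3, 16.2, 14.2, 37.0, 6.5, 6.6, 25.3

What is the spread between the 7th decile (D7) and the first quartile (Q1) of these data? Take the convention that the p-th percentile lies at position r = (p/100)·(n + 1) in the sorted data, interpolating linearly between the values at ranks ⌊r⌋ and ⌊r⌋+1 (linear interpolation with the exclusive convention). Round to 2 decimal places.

15.44

Sorted: 1.6, 2.0, 2.1, 3.2, 4.2, 6.2, 6.5, 6.6, 10.7, 10.8, 12.9, 14.2, 14.4, 16.2, 16.3, 21.0, 22.4, 25.3, 26.5, 30.2, 36.3, 37.0.
n = 22.
P25: r = 5.75; ranks 5–6 are 4.2, 6.2; interpolating gives 5.7.
P70: r = 16.1; ranks 16–17 are 21.0, 22.4; interpolating gives 21.14.
Difference: 21.14 − 5.7 = 15.44.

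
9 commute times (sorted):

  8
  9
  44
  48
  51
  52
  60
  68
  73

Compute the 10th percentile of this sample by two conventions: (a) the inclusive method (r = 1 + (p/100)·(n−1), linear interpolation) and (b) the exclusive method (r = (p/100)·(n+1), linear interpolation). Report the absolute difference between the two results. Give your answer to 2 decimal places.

0.80

n = 9.
(a) r = 1.8; between ranks 1 (8) and 2 (9): 8.8.
(b) r = 1 → value at rank 1 = 8.
|8.8 − 8| = 0.8.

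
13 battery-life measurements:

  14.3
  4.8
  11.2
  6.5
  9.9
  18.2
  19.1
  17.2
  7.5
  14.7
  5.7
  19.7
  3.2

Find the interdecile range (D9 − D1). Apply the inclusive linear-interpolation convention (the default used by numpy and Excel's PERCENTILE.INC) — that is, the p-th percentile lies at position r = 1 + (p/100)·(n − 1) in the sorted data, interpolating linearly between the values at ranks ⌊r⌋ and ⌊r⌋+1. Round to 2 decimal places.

Sorted: 3.2, 4.8, 5.7, 6.5, 7.5, 9.9, 11.2, 14.3, 14.7, 17.2, 18.2, 19.1, 19.7.
n = 13.
P10: r = 2.2; ranks 2–3 are 4.8, 5.7; interpolating gives 4.98.
P90: r = 11.8; ranks 11–12 are 18.2, 19.1; interpolating gives 18.92.
Difference: 18.92 − 4.98 = 13.94.

13.94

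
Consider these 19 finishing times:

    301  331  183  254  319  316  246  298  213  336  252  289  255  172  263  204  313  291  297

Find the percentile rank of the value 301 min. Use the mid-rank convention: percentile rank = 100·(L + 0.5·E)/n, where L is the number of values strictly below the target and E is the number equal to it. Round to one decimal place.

71.1

Sorted: 172, 183, 204, 213, 246, 252, 254, 255, 263, 289, 291, 297, 298, 301, 313, 316, 319, 331, 336.
Count below 301: L = 13; count equal: E = 1; n = 19.
Percentile rank = 100·(13 + 0.5·1)/19 = 100·13.5/19 = 71.05.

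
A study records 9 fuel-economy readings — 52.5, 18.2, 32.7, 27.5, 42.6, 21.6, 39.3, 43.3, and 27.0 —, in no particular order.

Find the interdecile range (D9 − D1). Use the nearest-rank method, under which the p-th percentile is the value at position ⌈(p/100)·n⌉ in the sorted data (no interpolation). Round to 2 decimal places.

34.30

Sorted: 18.2, 21.6, 27.0, 27.5, 32.7, 39.3, 42.6, 43.3, 52.5.
n = 9.
P10: rank ⌈10/100·9⌉ = 1 → 18.2.
P90: rank ⌈90/100·9⌉ = 9 → 52.5.
Difference: 52.5 − 18.2 = 34.3.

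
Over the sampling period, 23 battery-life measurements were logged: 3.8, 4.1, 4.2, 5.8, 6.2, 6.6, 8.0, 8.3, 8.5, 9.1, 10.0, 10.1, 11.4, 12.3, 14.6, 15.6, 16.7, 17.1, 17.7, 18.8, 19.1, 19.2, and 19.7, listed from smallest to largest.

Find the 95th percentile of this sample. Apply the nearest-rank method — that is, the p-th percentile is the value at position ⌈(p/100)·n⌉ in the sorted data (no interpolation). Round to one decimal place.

n = 23.
Position = ⌈95/100 · 23⌉ = ⌈21.85⌉ = 22.
The value at rank 22 is 19.2.

19.2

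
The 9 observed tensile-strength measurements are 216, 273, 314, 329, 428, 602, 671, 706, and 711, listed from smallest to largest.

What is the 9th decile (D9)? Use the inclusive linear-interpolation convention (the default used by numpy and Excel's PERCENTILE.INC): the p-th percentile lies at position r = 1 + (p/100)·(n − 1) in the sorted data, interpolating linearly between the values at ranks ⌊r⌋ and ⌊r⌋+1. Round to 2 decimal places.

n = 9.
r = 1 + (90/100)·(9 − 1) = 1 + 7.2 = 8.2.
Rank 8 is 706 and rank 9 is 711.
Interpolate: 706 + 0.2·(711 − 706) = 706 + 0.2·5 = 707.

707.00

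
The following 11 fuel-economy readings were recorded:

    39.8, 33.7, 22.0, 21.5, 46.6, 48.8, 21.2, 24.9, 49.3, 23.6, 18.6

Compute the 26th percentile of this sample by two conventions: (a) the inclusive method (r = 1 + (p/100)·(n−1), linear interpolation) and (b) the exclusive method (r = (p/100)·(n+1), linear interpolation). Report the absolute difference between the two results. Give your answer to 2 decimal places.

0.24

Sorted: 18.6, 21.2, 21.5, 22.0, 23.6, 24.9, 33.7, 39.8, 46.6, 48.8, 49.3.
n = 11.
(a) r = 3.6; between ranks 3 (21.5) and 4 (22.0): 21.8.
(b) r = 3.12; between ranks 3 (21.5) and 4 (22.0): 21.56.
|21.8 − 21.56| = 0.24.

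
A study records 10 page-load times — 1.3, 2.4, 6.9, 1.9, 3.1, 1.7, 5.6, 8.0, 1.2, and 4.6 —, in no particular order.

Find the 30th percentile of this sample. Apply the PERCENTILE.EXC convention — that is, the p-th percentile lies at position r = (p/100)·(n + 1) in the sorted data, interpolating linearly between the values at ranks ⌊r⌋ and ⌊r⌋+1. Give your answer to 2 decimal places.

Sorted: 1.2, 1.3, 1.7, 1.9, 2.4, 3.1, 4.6, 5.6, 6.9, 8.0.
n = 10.
r = (30/100)·(10 + 1) = 3.3.
Rank 3 is 1.7 and rank 4 is 1.9.
Interpolate: 1.7 + 0.3·(1.9 − 1.7) = 1.7 + 0.3·0.2 = 1.76.

1.76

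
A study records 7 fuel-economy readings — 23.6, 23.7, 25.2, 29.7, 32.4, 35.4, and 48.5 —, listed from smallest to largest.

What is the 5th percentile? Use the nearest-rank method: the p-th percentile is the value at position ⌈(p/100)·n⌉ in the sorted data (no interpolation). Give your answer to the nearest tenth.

n = 7.
Position = ⌈5/100 · 7⌉ = ⌈0.35⌉ = 1.
The value at rank 1 is 23.6.

23.6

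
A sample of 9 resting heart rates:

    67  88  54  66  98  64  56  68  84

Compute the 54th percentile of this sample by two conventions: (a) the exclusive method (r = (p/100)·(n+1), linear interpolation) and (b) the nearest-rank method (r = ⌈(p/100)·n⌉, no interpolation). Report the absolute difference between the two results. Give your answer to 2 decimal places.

0.40

Sorted: 54, 56, 64, 66, 67, 68, 84, 88, 98.
n = 9.
(a) r = 5.4; between ranks 5 (67) and 6 (68): 67.4.
(b) the nearest-rank method: rank 5 → 67.
|67.4 − 67| = 0.4.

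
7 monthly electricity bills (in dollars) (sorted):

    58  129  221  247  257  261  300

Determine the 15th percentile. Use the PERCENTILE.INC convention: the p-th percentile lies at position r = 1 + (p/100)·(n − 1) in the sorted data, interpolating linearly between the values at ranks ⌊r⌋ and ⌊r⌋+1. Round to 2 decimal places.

121.90

n = 7.
r = 1 + (15/100)·(7 − 1) = 1 + 0.9 = 1.9.
Rank 1 is 58 and rank 2 is 129.
Interpolate: 58 + 0.9·(129 − 58) = 58 + 0.9·71 = 121.9.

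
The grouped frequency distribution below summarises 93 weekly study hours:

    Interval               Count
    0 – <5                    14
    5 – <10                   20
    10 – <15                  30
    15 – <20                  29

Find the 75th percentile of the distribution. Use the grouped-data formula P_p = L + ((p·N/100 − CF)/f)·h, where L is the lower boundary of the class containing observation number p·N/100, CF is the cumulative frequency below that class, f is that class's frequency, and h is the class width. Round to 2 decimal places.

N = 93; target position k = 75/100 · 93 = 69.75.
Cumulative frequencies: 14, 34, 64, 93.
Observation 69.75 falls in the class 15 – <20.
L = 15, CF = 64, f = 29, h = 5.
P75 = 15 + ((69.75 − 64)/29)·5 = 15 + 0.991379 = 15.9914.

15.99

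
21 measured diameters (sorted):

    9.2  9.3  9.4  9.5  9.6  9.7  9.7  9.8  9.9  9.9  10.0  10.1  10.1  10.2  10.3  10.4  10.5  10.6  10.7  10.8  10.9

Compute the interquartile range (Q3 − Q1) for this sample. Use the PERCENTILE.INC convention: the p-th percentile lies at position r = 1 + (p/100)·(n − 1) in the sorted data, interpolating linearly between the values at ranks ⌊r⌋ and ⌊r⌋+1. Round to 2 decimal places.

0.70

n = 21.
P25: r = 6 (integer) → 9.7.
P75: r = 16 (integer) → 10.4.
Difference: 10.4 − 9.7 = 0.7.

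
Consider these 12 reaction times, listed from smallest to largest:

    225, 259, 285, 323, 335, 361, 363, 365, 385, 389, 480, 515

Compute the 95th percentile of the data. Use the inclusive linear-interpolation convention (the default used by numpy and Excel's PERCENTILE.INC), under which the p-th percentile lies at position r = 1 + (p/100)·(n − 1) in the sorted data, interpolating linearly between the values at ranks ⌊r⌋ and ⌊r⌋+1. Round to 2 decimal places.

495.75

n = 12.
r = 1 + (95/100)·(12 − 1) = 1 + 10.45 = 11.45.
Rank 11 is 480 and rank 12 is 515.
Interpolate: 480 + 0.45·(515 − 480) = 480 + 0.45·35 = 495.75.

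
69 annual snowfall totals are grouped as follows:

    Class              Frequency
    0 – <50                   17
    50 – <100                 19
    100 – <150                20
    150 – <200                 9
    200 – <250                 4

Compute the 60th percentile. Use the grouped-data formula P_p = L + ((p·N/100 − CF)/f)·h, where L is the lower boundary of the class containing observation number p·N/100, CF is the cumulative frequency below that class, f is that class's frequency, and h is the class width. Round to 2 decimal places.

113.50

N = 69; target position k = 60/100 · 69 = 41.4.
Cumulative frequencies: 17, 36, 56, 65, 69.
Observation 41.4 falls in the class 100 – <150.
L = 100, CF = 36, f = 20, h = 50.
P60 = 100 + ((41.4 − 36)/20)·50 = 100 + 13.5 = 113.5.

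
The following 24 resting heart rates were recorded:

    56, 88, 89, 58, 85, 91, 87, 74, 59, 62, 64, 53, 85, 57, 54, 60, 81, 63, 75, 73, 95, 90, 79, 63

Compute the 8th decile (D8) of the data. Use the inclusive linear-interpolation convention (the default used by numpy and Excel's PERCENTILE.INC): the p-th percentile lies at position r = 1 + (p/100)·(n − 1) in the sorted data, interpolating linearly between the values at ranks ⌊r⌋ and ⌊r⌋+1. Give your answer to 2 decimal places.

Sorted: 53, 54, 56, 57, 58, 59, 60, 62, 63, 63, 64, 73, 74, 75, 79, 81, 85, 85, 87, 88, 89, 90, 91, 95.
n = 24.
r = 1 + (80/100)·(24 − 1) = 1 + 18.4 = 19.4.
Rank 19 is 87 and rank 20 is 88.
Interpolate: 87 + 0.4·(88 − 87) = 87 + 0.4·1 = 87.4.

87.40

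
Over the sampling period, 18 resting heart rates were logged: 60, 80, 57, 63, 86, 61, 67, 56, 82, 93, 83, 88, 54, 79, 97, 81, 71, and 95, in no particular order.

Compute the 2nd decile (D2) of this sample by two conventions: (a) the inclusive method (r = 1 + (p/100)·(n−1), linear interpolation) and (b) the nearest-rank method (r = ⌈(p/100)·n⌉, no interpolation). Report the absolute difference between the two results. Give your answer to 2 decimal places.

0.40

Sorted: 54, 56, 57, 60, 61, 63, 67, 71, 79, 80, 81, 82, 83, 86, 88, 93, 95, 97.
n = 18.
(a) r = 4.4; between ranks 4 (60) and 5 (61): 60.4.
(b) the nearest-rank method: rank 4 → 60.
|60.4 − 60| = 0.4.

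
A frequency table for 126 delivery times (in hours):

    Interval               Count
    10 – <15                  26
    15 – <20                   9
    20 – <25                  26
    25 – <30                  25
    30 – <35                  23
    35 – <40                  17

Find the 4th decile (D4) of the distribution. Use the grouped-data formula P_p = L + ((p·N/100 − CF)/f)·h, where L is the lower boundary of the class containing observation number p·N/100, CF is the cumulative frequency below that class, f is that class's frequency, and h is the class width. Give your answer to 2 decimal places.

22.96

N = 126; target position k = 40/100 · 126 = 50.4.
Cumulative frequencies: 26, 35, 61, 86, 109, 126.
Observation 50.4 falls in the class 20 – <25.
L = 20, CF = 35, f = 26, h = 5.
P40 = 20 + ((50.4 − 35)/26)·5 = 20 + 2.96154 = 22.9615.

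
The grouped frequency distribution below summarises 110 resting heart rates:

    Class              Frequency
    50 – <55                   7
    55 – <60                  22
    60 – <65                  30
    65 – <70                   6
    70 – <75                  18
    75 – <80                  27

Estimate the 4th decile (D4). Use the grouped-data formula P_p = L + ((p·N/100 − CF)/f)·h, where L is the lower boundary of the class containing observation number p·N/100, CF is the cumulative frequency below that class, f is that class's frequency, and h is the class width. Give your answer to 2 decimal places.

62.50

N = 110; target position k = 40/100 · 110 = 44.
Cumulative frequencies: 7, 29, 59, 65, 83, 110.
Observation 44 falls in the class 60 – <65.
L = 60, CF = 29, f = 30, h = 5.
P40 = 60 + ((44 − 29)/30)·5 = 60 + 2.5 = 62.5.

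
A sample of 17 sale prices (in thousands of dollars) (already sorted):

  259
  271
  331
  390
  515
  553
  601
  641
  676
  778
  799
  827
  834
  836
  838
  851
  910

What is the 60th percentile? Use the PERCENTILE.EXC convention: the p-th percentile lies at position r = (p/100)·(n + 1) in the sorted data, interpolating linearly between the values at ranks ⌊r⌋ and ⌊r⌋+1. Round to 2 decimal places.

794.80

n = 17.
r = (60/100)·(17 + 1) = 10.8.
Rank 10 is 778 and rank 11 is 799.
Interpolate: 778 + 0.8·(799 − 778) = 778 + 0.8·21 = 794.8.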